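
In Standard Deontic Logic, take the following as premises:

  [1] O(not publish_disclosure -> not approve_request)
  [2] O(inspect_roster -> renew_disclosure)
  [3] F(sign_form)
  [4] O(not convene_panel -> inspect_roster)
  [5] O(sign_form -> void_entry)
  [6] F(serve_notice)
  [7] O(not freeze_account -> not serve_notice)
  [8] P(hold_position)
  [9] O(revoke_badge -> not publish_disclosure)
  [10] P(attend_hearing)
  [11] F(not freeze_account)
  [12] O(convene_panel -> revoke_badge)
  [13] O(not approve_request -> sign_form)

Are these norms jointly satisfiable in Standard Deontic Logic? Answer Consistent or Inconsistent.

Consistent

Premise 7 is O(not freeze_account -> not serve_notice); even if O(not serve_notice) held, inferring O(not freeze_account) would be affirming the consequent — invalid.
So O(not freeze_account) is not derivable, and the apparent clash with O(freeze_account) does not arise.
A world satisfying every obligation exists (e.g. approve_request=true, attend_hearing=false, convene_panel=false, freeze_account=true, hold_position=false, inspect_roster=true, publish_disclosure=true, renew_disclosure=true, revoke_badge=false, serve_notice=false, sign_form=false, void_entry=false); no atom is both obligatory and forbidden, so the set is consistent.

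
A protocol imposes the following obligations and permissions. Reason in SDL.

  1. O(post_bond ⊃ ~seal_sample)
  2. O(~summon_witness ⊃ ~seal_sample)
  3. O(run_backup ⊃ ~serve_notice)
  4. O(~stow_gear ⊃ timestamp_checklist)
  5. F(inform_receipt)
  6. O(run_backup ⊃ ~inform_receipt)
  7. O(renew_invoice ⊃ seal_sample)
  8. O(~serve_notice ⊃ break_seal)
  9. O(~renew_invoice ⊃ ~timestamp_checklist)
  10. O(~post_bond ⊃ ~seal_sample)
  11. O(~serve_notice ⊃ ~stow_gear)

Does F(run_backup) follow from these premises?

Yes

Premises 1 and 10 cover both cases: O(post_bond ⊃ ~seal_sample) and O(~post_bond ⊃ ~seal_sample). Since post_bond ∨ ~post_bond is a tautology, O(~seal_sample) follows.
Premise 7, O(renew_invoice ⊃ seal_sample), contraposes to O(~seal_sample ⊃ ~renew_invoice); with O(~seal_sample) we get O(~renew_invoice).
Premise 9 is O(~renew_invoice ⊃ ~timestamp_checklist); since O(~renew_invoice), deontic closure gives O(~timestamp_checklist).
Premise 4 is O(~stow_gear ⊃ timestamp_checklist); contrapositively O(~timestamp_checklist ⊃ stow_gear). Since O(~timestamp_checklist) holds, K gives O(stow_gear).
Premise 11 is O(~serve_notice ⊃ ~stow_gear); contrapositively O(stow_gear ⊃ serve_notice). Since O(stow_gear) holds, K gives O(serve_notice).
Premise 3 is O(run_backup ⊃ ~serve_notice); contrapositively O(serve_notice ⊃ ~run_backup). Since O(serve_notice) holds, K gives O(~run_backup).
Premises 2, 5, 6, 8 do not contribute to this derivation.
So O(~run_backup) holds, i.e. F(run_backup). The claim follows.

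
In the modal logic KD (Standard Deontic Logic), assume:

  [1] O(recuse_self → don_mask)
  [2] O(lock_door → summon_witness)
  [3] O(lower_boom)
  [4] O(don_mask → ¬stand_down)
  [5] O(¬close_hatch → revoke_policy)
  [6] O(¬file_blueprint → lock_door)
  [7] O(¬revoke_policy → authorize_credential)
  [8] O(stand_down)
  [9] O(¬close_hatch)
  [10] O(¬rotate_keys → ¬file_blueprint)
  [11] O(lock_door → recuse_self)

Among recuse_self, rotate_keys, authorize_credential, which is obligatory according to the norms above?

From premise 8 we have O(stand_down).
Premise 4, O(don_mask → ¬stand_down), contraposes to O(stand_down → ¬don_mask); with O(stand_down) we get O(¬don_mask).
Premise 1 is O(recuse_self → don_mask); contrapositively O(¬don_mask → ¬recuse_self). Since O(¬don_mask) holds, K gives O(¬recuse_self).
Premise 11, O(lock_door → recuse_self), contraposes to O(¬recuse_self → ¬lock_door); with O(¬recuse_self) we get O(¬lock_door).
The contrapositive of premise 6 (O(¬file_blueprint → lock_door)) is O(¬lock_door → file_blueprint), and O(¬lock_door) is already established, so O(file_blueprint).
Premise 10, O(¬rotate_keys → ¬file_blueprint), contraposes to O(file_blueprint → rotate_keys); with O(file_blueprint) we get O(rotate_keys).
So O(rotate_keys) holds — rotate_keys is obligatory. None of the other listed options is made obligatory by any chain of premises.

rotate_keys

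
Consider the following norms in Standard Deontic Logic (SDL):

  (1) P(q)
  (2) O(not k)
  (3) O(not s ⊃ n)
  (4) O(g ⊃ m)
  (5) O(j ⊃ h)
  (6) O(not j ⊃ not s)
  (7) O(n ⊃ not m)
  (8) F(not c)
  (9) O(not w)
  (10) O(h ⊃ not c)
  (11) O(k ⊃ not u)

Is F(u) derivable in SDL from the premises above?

No

Premise 11 is O(k ⊃ not u), but O(k) is not derivable from the premises, so it does not yield O(not u).
No other premise forces O(not u). An ideal world satisfying every premise can still have u true, so F(u) is not derivable.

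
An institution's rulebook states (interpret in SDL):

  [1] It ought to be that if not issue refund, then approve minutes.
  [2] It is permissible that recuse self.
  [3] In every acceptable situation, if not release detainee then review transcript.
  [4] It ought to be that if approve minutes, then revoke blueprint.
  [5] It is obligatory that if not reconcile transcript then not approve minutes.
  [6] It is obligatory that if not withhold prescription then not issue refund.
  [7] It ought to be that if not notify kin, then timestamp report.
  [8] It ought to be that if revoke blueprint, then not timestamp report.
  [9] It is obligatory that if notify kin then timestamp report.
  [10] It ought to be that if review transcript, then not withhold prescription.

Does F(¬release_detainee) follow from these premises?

Yes

Premises 7 and 9 are O(¬notify_kin → timestamp_report) and O(notify_kin → timestamp_report); every ideal world satisfies ¬notify_kin or notify_kin, so in either case timestamp_report holds — hence O(timestamp_report).
Premise 8, O(revoke_blueprint → ¬timestamp_report), contraposes to O(timestamp_report → ¬revoke_blueprint); with O(timestamp_report) we get O(¬revoke_blueprint).
Premise 4 is O(approve_minutes → revoke_blueprint); contrapositively O(¬revoke_blueprint → ¬approve_minutes). Since O(¬revoke_blueprint) holds, K gives O(¬approve_minutes).
Premise 1 is O(¬issue_refund → approve_minutes); contrapositively O(¬approve_minutes → issue_refund). Since O(¬approve_minutes) holds, K gives O(issue_refund).
Premise 6, O(¬withhold_prescription → ¬issue_refund), contraposes to O(issue_refund → withhold_prescription); with O(issue_refund) we get O(withhold_prescription).
Premise 10, O(review_transcript → ¬withhold_prescription), contraposes to O(withhold_prescription → ¬review_transcript); with O(withhold_prescription) we get O(¬review_transcript).
Premise 3 is O(¬release_detainee → review_transcript); contrapositively O(¬review_transcript → release_detainee). Since O(¬review_transcript) holds, K gives O(release_detainee).
Premises 2, 5 do not contribute to this derivation.
So O(release_detainee) holds, i.e. F(¬release_detainee). The claim follows.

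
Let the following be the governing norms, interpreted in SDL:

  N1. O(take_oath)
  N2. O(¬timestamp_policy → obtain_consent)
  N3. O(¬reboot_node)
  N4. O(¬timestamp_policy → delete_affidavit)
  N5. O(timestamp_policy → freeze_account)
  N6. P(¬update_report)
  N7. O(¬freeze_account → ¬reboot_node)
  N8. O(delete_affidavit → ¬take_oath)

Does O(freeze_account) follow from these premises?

Premise 1 gives O(take_oath).
Premise 8, O(delete_affidavit → ¬take_oath), contraposes to O(take_oath → ¬delete_affidavit); with O(take_oath) we get O(¬delete_affidavit).
Premise 4, O(¬timestamp_policy → delete_affidavit), contraposes to O(¬delete_affidavit → timestamp_policy); with O(¬delete_affidavit) we get O(timestamp_policy).
With premise 5, O(timestamp_policy → freeze_account), the K-axiom yields O(freeze_account).
Premises 2, 3, 6, 7 do not contribute to this derivation.
So O(freeze_account) follows.

Yes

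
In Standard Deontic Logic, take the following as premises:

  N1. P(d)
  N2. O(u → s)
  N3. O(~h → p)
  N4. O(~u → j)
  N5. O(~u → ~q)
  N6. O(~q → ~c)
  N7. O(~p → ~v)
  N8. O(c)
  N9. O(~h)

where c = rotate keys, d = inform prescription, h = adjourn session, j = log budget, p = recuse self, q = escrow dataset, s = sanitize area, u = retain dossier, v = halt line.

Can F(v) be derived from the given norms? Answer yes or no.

Premise 7 is O(~p → ~v), but O(~p) is not derivable from the premises, so it does not yield O(~v).
No other premise forces O(~v). An ideal world satisfying every premise can still have v true, so F(v) is not derivable.

No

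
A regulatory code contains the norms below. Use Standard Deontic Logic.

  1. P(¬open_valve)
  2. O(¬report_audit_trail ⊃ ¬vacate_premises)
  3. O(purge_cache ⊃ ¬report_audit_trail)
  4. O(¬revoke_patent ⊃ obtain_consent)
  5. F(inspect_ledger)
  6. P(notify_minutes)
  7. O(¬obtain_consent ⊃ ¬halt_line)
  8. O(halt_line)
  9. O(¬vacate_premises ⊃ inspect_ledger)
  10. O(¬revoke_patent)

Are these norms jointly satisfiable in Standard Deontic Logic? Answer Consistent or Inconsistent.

Consistent

Premise 7 is O(¬obtain_consent ⊃ ¬halt_line), but O(¬obtain_consent) is not derivable from the premises, so it does not yield O(¬halt_line).
So O(¬halt_line) is not derivable, and the apparent clash with O(halt_line) does not arise.
A world satisfying every obligation exists (e.g. halt_line=true, inspect_ledger=false, notify_minutes=false, obtain_consent=true, open_valve=false, purge_cache=false, report_audit_trail=true, revoke_patent=false, vacate_premises=true); no atom is both obligatory and forbidden, so the set is consistent.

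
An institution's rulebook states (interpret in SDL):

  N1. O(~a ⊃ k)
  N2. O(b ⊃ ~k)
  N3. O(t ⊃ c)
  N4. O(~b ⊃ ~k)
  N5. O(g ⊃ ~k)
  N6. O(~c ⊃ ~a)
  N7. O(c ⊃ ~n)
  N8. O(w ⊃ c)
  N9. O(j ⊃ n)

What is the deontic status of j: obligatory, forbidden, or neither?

By case analysis on ~b: premise 4 gives O(~b ⊃ ~k) and premise 2 gives O(b ⊃ ~k), so O(~k) either way.
Premise 1, O(~a ⊃ k), contraposes to O(~k ⊃ a); with O(~k) we get O(a).
The contrapositive of premise 6 (O(~c ⊃ ~a)) is O(a ⊃ c), and O(a) is already established, so O(c).
Premise 7 is O(c ⊃ ~n); since O(c), deontic closure gives O(~n).
The contrapositive of premise 9 (O(j ⊃ n)) is O(~n ⊃ ~j), and O(~n) is already established, so O(~j).
Premises 3, 5, 8 do not contribute to this derivation.
Thus O(~j), which is F(j): j is forbidden.

Forbidden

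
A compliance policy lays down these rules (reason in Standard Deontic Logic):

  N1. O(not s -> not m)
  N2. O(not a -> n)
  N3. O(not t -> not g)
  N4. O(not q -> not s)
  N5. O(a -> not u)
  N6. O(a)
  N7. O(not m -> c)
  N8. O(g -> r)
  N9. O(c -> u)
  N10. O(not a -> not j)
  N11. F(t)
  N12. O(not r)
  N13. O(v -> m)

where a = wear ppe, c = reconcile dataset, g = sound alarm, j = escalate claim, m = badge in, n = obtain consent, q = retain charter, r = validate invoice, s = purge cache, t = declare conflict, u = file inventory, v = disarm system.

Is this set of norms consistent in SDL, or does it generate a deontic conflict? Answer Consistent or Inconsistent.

Consistent

Premise 8 is O(g -> r), but O(g) is not derivable from the premises, so it does not yield O(r).
So O(r) is not derivable, and the apparent clash with O(not r) does not arise.
A world satisfying every obligation exists (e.g. a=true, c=false, g=false, j=false, m=true, n=false, q=true, r=false, s=true, t=false, u=false, v=false); no atom is both obligatory and forbidden, so the set is consistent.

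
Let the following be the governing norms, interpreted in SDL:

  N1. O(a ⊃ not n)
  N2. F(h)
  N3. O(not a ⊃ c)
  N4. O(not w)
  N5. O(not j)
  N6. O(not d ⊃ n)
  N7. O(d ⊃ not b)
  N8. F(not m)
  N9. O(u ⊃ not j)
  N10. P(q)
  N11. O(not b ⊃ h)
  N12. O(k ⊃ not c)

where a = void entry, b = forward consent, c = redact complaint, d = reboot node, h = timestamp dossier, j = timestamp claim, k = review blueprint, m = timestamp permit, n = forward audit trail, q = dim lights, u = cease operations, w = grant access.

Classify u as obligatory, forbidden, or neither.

Premise 9 is O(u ⊃ not j); even if O(not j) held, inferring O(u) would be affirming the consequent — invalid.
No premise or chain of K-axiom applications forces O(u), and none forces O(not u). So u is neither obligatory nor forbidden under these norms.

Neither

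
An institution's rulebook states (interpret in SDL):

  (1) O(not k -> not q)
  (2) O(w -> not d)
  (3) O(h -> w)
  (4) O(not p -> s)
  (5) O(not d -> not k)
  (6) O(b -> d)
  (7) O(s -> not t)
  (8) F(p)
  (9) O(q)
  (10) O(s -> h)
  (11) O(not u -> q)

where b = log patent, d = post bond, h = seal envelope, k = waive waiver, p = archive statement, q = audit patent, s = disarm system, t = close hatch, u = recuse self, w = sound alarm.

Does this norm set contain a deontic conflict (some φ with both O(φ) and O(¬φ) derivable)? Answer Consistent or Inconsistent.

Premise 9 states O(q) outright.
Premise 1 is O(not k -> not q); contrapositively O(q -> k). Since O(q) holds, K gives O(k).
Premise 5, O(not d -> not k), contraposes to O(k -> d); with O(k) we get O(d).
The contrapositive of premise 2 (O(w -> not d)) is O(d -> not w), and O(d) is already established, so O(not w).
Premise 3, O(h -> w), contraposes to O(not w -> not h); with O(not w) we get O(not h).
The contrapositive of premise 10 (O(s -> h)) is O(not h -> not s), and O(not h) is already established, so O(not s).
The contrapositive of premise 4 (O(not p -> s)) is O(not s -> p), and O(not s) is already established, so O(p).
Yet premise 8 is F(p), i.e. O(not p).
We now have both O(p) and O(not p) — p is simultaneously obligatory and forbidden, violating the D-axiom.

Inconsistent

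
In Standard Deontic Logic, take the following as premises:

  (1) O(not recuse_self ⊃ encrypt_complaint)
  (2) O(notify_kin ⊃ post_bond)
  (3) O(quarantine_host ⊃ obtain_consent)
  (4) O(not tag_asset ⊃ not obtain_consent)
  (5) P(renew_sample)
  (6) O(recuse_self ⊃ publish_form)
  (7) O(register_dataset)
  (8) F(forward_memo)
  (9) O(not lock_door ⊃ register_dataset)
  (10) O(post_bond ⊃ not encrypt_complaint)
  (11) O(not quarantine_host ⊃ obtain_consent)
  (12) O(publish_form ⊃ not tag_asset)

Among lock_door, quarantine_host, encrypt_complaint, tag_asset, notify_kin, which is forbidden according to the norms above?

By case analysis on not quarantine_host: premise 11 gives O(not quarantine_host ⊃ obtain_consent) and premise 3 gives O(quarantine_host ⊃ obtain_consent), so O(obtain_consent) either way.
Premise 4 is O(not tag_asset ⊃ not obtain_consent); contrapositively O(obtain_consent ⊃ tag_asset). Since O(obtain_consent) holds, K gives O(tag_asset).
Premise 12, O(publish_form ⊃ not tag_asset), contraposes to O(tag_asset ⊃ not publish_form); with O(tag_asset) we get O(not publish_form).
Premise 6, O(recuse_self ⊃ publish_form), contraposes to O(not publish_form ⊃ not recuse_self); with O(not publish_form) we get O(not recuse_self).
Premise 1 is O(not recuse_self ⊃ encrypt_complaint); since O(not recuse_self), deontic closure gives O(encrypt_complaint).
Premise 10, O(post_bond ⊃ not encrypt_complaint), contraposes to O(encrypt_complaint ⊃ not post_bond); with O(encrypt_complaint) we get O(not post_bond).
Premise 2 is O(notify_kin ⊃ post_bond); contrapositively O(not post_bond ⊃ not notify_kin). Since O(not post_bond) holds, K gives O(not notify_kin).
So O(not notify_kin) holds, i.e. notify_kin is forbidden. None of the other listed options is forbidden under the premises.

notify_kin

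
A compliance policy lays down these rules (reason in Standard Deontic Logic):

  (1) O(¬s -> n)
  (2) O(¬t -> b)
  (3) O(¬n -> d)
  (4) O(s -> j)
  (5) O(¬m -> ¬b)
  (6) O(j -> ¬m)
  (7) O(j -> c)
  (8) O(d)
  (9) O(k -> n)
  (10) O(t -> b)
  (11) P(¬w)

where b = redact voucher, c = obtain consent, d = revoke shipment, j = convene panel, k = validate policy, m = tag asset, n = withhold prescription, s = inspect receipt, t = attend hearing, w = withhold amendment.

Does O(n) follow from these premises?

Yes

By case analysis on ¬t: premise 2 gives O(¬t -> b) and premise 10 gives O(t -> b), so O(b) either way.
Premise 5 is O(¬m -> ¬b); contrapositively O(b -> m). Since O(b) holds, K gives O(m).
Premise 6 is O(j -> ¬m); contrapositively O(m -> ¬j). Since O(m) holds, K gives O(¬j).
Premise 4 is O(s -> j); contrapositively O(¬j -> ¬s). Since O(¬j) holds, K gives O(¬s).
Applying K to premise 1 (O(¬s -> n)) and O(¬s) yields O(n).
Premises 3, 7, 8, 9, 11 do not contribute to this derivation.
So O(n) follows.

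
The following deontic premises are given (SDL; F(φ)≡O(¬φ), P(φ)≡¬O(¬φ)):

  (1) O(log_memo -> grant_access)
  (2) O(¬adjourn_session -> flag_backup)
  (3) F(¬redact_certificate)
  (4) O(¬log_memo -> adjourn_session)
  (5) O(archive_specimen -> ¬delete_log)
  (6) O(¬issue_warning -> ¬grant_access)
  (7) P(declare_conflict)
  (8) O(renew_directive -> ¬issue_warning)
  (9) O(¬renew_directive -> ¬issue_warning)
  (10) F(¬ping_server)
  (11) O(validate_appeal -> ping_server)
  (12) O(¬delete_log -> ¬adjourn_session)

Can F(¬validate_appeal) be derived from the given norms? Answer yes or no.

Premise 11 is O(validate_appeal -> ping_server); even if O(ping_server) held, inferring O(validate_appeal) would be affirming the consequent — invalid.
No other premise forces O(validate_appeal). An ideal world satisfying every premise can still have ¬validate_appeal true, so F(¬validate_appeal) is not derivable.

No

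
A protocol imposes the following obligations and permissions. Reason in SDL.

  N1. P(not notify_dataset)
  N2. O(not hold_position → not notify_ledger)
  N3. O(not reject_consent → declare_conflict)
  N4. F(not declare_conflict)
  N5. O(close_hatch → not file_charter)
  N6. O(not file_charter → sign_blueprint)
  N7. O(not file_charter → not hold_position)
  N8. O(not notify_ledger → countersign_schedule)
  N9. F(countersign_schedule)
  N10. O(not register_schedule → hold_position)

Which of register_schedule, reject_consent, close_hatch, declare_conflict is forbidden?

close_hatch

Premise 9 is F(countersign_schedule), i.e. O(not countersign_schedule).
Premise 8 is O(not notify_ledger → countersign_schedule); contrapositively O(not countersign_schedule → notify_ledger). Since O(not countersign_schedule) holds, K gives O(notify_ledger).
Premise 2 is O(not hold_position → not notify_ledger); contrapositively O(notify_ledger → hold_position). Since O(notify_ledger) holds, K gives O(hold_position).
Premise 7 is O(not file_charter → not hold_position); contrapositively O(hold_position → file_charter). Since O(hold_position) holds, K gives O(file_charter).
The contrapositive of premise 5 (O(close_hatch → not file_charter)) is O(file_charter → not close_hatch), and O(file_charter) is already established, so O(not close_hatch).
So O(not close_hatch) holds, i.e. close_hatch is forbidden. None of the other listed options is forbidden under the premises.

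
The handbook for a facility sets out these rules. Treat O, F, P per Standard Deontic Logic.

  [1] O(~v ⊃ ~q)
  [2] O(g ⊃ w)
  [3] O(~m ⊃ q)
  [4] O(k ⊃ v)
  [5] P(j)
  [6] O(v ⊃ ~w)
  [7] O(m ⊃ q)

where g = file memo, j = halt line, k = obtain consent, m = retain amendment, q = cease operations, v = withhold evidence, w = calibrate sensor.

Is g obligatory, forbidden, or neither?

By case analysis on ~m: premise 3 gives O(~m ⊃ q) and premise 7 gives O(m ⊃ q), so O(q) either way.
Premise 1 is O(~v ⊃ ~q); contrapositively O(q ⊃ v). Since O(q) holds, K gives O(v).
With premise 6, O(v ⊃ ~w), the K-axiom yields O(~w).
Premise 2 is O(g ⊃ w); contrapositively O(~w ⊃ ~g). Since O(~w) holds, K gives O(~g).
Premises 4, 5 do not contribute to this derivation.
Thus O(~g), which is F(g): g is forbidden.

Forbidden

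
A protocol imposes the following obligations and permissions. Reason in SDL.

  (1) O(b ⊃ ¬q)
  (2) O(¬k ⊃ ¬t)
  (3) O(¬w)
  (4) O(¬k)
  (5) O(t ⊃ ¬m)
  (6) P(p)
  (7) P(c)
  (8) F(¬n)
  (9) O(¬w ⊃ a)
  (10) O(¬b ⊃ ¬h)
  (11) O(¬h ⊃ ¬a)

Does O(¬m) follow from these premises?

Premise 5 is O(t ⊃ ¬m), but O(t) is not derivable from the premises, so it does not yield O(¬m).
No other premise forces O(¬m). An ideal world satisfying every premise can still have ¬m false, so O(¬m) is not derivable.

No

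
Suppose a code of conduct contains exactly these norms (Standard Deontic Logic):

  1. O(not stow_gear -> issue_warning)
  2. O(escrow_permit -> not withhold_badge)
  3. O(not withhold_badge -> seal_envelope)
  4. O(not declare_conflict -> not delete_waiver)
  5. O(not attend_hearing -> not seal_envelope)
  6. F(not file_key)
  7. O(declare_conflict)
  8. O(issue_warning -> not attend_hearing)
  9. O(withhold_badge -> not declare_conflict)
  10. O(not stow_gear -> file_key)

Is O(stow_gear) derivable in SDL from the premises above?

Premise 7 gives O(declare_conflict).
The contrapositive of premise 9 (O(withhold_badge -> not declare_conflict)) is O(declare_conflict -> not withhold_badge), and O(declare_conflict) is already established, so O(not withhold_badge).
Premise 3 is O(not withhold_badge -> seal_envelope); since O(not withhold_badge), deontic closure gives O(seal_envelope).
Premise 5 is O(not attend_hearing -> not seal_envelope); contrapositively O(seal_envelope -> attend_hearing). Since O(seal_envelope) holds, K gives O(attend_hearing).
Premise 8 is O(issue_warning -> not attend_hearing); contrapositively O(attend_hearing -> not issue_warning). Since O(attend_hearing) holds, K gives O(not issue_warning).
Premise 1, O(not stow_gear -> issue_warning), contraposes to O(not issue_warning -> stow_gear); with O(not issue_warning) we get O(stow_gear).
Premises 2, 4, 6, 10 do not contribute to this derivation.
So O(stow_gear) follows.

Yes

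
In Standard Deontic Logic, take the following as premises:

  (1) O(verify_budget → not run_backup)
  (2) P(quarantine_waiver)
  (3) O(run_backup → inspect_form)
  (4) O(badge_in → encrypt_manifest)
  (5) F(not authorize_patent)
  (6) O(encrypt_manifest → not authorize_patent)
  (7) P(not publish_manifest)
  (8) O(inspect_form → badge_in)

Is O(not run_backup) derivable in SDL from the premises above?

F(not authorize_patent) at premise 5 means O(authorize_patent).
The contrapositive of premise 6 (O(encrypt_manifest → not authorize_patent)) is O(authorize_patent → not encrypt_manifest), and O(authorize_patent) is already established, so O(not encrypt_manifest).
The contrapositive of premise 4 (O(badge_in → encrypt_manifest)) is O(not encrypt_manifest → not badge_in), and O(not encrypt_manifest) is already established, so O(not badge_in).
The contrapositive of premise 8 (O(inspect_form → badge_in)) is O(not badge_in → not inspect_form), and O(not badge_in) is already established, so O(not inspect_form).
Premise 3 is O(run_backup → inspect_form); contrapositively O(not inspect_form → not run_backup). Since O(not inspect_form) holds, K gives O(not run_backup).
Premises 1, 2, 7 do not contribute to this derivation.
So O(not run_backup) follows.

Yes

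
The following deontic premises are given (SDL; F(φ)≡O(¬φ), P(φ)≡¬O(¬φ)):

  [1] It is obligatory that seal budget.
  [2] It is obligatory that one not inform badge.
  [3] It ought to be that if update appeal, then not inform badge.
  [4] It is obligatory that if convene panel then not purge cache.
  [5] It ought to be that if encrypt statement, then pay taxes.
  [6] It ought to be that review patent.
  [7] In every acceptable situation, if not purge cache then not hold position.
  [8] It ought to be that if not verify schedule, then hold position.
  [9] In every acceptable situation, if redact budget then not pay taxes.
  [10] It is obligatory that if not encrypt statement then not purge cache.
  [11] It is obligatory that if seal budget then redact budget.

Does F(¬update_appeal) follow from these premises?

Premise 3 is O(update_appeal → ¬inform_badge); even if O(¬inform_badge) held, inferring O(update_appeal) would be affirming the consequent — invalid.
No other premise forces O(update_appeal). An ideal world satisfying every premise can still have ¬update_appeal true, so F(¬update_appeal) is not derivable.

No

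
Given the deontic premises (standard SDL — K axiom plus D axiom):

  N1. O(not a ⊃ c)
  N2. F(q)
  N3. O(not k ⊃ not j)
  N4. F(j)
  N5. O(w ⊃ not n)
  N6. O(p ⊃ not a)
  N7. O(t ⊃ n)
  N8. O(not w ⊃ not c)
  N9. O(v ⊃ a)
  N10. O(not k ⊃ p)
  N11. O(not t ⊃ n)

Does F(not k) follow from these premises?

Yes

Premises 11 and 7 are O(not t ⊃ n) and O(t ⊃ n); every ideal world satisfies not t or t, so in either case n holds — hence O(n).
Premise 5, O(w ⊃ not n), contraposes to O(n ⊃ not w); with O(n) we get O(not w).
Applying K to premise 8 (O(not w ⊃ not c)) and O(not w) yields O(not c).
Premise 1 is O(not a ⊃ c); contrapositively O(not c ⊃ a). Since O(not c) holds, K gives O(a).
Premise 6, O(p ⊃ not a), contraposes to O(a ⊃ not p); with O(a) we get O(not p).
Premise 10 is O(not k ⊃ p); contrapositively O(not p ⊃ k). Since O(not p) holds, K gives O(k).
Premises 2, 3, 4, 9 do not contribute to this derivation.
So O(k) holds, i.e. F(not k). The claim follows.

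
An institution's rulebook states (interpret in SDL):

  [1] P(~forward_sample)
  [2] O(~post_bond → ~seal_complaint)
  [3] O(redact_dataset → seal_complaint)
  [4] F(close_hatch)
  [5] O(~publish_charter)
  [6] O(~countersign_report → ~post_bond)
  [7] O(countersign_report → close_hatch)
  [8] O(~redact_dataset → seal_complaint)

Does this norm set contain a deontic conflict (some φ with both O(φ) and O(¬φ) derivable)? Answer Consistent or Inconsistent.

By case analysis on redact_dataset: premise 3 gives O(redact_dataset → seal_complaint) and premise 8 gives O(~redact_dataset → seal_complaint), so O(seal_complaint) either way.
The contrapositive of premise 2 (O(~post_bond → ~seal_complaint)) is O(seal_complaint → post_bond), and O(seal_complaint) is already established, so O(post_bond).
The contrapositive of premise 6 (O(~countersign_report → ~post_bond)) is O(post_bond → countersign_report), and O(post_bond) is already established, so O(countersign_report).
Applying K to premise 7 (O(countersign_report → close_hatch)) and O(countersign_report) yields O(close_hatch).
Yet premise 4 is F(close_hatch), i.e. O(~close_hatch).
We now have both O(close_hatch) and O(~close_hatch) — close_hatch is simultaneously obligatory and forbidden, violating the D-axiom.

Inconsistent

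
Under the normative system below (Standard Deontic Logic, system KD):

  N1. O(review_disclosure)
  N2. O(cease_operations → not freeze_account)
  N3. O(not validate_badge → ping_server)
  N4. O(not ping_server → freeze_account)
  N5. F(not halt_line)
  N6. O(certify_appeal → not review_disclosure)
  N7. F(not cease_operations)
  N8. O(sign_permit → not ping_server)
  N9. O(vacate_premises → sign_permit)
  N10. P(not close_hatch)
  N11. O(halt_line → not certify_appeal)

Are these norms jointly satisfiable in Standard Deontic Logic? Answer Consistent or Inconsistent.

Premise 6 is O(certify_appeal → not review_disclosure), but O(certify_appeal) is not derivable from the premises, so it does not yield O(not review_disclosure).
So O(not review_disclosure) is not derivable, and the apparent clash with O(review_disclosure) does not arise.
A world satisfying every obligation exists (e.g. cease_operations=true, certify_appeal=false, close_hatch=false, freeze_account=false, halt_line=true, ping_server=true, review_disclosure=true, sign_permit=false, vacate_premises=false, validate_badge=false); no atom is both obligatory and forbidden, so the set is consistent.

Consistent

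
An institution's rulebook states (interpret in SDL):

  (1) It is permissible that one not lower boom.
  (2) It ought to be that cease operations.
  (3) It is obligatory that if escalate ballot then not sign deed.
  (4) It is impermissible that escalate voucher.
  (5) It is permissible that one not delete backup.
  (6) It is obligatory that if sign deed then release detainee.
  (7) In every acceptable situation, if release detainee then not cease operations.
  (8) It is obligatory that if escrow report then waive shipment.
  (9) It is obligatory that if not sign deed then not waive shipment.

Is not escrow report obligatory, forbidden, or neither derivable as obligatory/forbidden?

Obligatory

Premise 2 gives O(cease_operations).
The contrapositive of premise 7 (O(release_detainee → ¬cease_operations)) is O(cease_operations → ¬release_detainee), and O(cease_operations) is already established, so O(¬release_detainee).
The contrapositive of premise 6 (O(sign_deed → release_detainee)) is O(¬release_detainee → ¬sign_deed), and O(¬release_detainee) is already established, so O(¬sign_deed).
From O(¬sign_deed) and premise 9, O(¬sign_deed → ¬waive_shipment), we obtain O(¬waive_shipment).
The contrapositive of premise 8 (O(escrow_report → waive_shipment)) is O(¬waive_shipment → ¬escrow_report), and O(¬waive_shipment) is already established, so O(¬escrow_report).
Premises 1, 3, 4, 5 do not contribute to this derivation.
Hence ¬escrow_report is obligatory.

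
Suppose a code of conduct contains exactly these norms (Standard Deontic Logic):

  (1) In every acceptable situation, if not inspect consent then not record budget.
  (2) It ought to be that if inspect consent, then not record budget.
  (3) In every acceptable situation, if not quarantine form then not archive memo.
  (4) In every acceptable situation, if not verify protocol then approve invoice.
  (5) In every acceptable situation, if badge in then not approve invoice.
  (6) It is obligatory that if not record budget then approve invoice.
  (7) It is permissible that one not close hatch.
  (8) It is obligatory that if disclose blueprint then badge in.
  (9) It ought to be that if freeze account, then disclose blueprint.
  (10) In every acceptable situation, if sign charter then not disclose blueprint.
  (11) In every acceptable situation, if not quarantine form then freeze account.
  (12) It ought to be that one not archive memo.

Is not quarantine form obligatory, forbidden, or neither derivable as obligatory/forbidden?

Premises 2 and 1 are O(inspect_consent → ¬record_budget) and O(¬inspect_consent → ¬record_budget); every ideal world satisfies inspect_consent or ¬inspect_consent, so in either case ¬record_budget holds — hence O(¬record_budget).
With premise 6, O(¬record_budget → approve_invoice), the K-axiom yields O(approve_invoice).
The contrapositive of premise 5 (O(badge_in → ¬approve_invoice)) is O(approve_invoice → ¬badge_in), and O(approve_invoice) is already established, so O(¬badge_in).
Premise 8 is O(disclose_blueprint → badge_in); contrapositively O(¬badge_in → ¬disclose_blueprint). Since O(¬badge_in) holds, K gives O(¬disclose_blueprint).
Premise 9, O(freeze_account → disclose_blueprint), contraposes to O(¬disclose_blueprint → ¬freeze_account); with O(¬disclose_blueprint) we get O(¬freeze_account).
The contrapositive of premise 11 (O(¬quarantine_form → freeze_account)) is O(¬freeze_account → quarantine_form), and O(¬freeze_account) is already established, so O(quarantine_form).
Premises 3, 4, 7, 10, 12 do not contribute to this derivation.
Thus O(quarantine_form), which is F(¬quarantine_form): ¬quarantine_form is forbidden.

Forbidden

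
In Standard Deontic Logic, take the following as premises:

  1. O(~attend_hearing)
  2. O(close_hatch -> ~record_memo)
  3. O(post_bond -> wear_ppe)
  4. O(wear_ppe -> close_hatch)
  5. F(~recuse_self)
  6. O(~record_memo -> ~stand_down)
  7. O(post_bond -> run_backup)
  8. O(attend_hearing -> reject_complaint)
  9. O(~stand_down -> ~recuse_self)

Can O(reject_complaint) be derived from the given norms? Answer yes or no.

No

Premise 8 is O(attend_hearing -> reject_complaint), but O(attend_hearing) is not derivable from the premises, so it does not yield O(reject_complaint).
No other premise forces O(reject_complaint). An ideal world satisfying every premise can still have reject_complaint false, so O(reject_complaint) is not derivable.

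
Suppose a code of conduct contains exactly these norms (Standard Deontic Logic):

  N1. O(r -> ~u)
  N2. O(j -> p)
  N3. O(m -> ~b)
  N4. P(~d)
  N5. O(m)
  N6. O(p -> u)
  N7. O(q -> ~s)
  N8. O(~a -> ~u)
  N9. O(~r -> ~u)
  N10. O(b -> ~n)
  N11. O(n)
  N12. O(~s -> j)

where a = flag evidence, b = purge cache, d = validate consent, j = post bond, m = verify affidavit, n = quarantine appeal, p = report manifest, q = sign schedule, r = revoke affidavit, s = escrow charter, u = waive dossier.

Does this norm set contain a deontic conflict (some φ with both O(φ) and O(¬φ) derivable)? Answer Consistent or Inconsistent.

Consistent

Premise 10 is O(b -> ~n), but O(b) is not derivable from the premises, so it does not yield O(~n).
So O(~n) is not derivable, and the apparent clash with O(n) does not arise.
A world satisfying every obligation exists (e.g. a=false, b=false, d=false, j=false, m=true, n=true, p=false, q=false, r=false, s=true, u=false); no atom is both obligatory and forbidden, so the set is consistent.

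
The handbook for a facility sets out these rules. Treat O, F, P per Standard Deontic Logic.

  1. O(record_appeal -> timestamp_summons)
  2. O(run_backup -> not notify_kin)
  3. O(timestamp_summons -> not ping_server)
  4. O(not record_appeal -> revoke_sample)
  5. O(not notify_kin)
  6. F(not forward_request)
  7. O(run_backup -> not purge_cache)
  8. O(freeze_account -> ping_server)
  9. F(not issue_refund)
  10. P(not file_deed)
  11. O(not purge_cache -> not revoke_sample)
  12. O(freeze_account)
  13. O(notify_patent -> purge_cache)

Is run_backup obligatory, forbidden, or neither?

Forbidden

Premise 12 gives O(freeze_account).
Premise 8 is O(freeze_account -> ping_server); since O(freeze_account), deontic closure gives O(ping_server).
Premise 3, O(timestamp_summons -> not ping_server), contraposes to O(ping_server -> not timestamp_summons); with O(ping_server) we get O(not timestamp_summons).
Premise 1, O(record_appeal -> timestamp_summons), contraposes to O(not timestamp_summons -> not record_appeal); with O(not timestamp_summons) we get O(not record_appeal).
Applying K to premise 4 (O(not record_appeal -> revoke_sample)) and O(not record_appeal) yields O(revoke_sample).
Premise 11 is O(not purge_cache -> not revoke_sample); contrapositively O(revoke_sample -> purge_cache). Since O(revoke_sample) holds, K gives O(purge_cache).
The contrapositive of premise 7 (O(run_backup -> not purge_cache)) is O(purge_cache -> not run_backup), and O(purge_cache) is already established, so O(not run_backup).
Premises 2, 5, 6, 9, 10, 13 do not contribute to this derivation.
Thus O(not run_backup), which is F(run_backup): run_backup is forbidden.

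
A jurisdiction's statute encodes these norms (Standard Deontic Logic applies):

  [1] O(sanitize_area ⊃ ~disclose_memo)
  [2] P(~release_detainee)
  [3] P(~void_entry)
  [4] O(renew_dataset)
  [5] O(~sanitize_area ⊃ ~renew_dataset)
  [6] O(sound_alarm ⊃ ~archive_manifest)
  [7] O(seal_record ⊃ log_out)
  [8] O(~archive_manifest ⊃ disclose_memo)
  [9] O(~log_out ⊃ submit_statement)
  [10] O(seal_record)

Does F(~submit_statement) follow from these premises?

No

Premise 9 is O(~log_out ⊃ submit_statement), but O(~log_out) is not derivable from the premises, so it does not yield O(submit_statement).
No other premise forces O(submit_statement). An ideal world satisfying every premise can still have ~submit_statement true, so F(~submit_statement) is not derivable.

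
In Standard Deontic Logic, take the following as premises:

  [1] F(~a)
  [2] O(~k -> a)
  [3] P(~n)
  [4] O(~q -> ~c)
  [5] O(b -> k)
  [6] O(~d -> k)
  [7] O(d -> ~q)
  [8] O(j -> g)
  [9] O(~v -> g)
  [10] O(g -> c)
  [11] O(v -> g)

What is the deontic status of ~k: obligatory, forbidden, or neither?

Premises 11 and 9 cover both cases: O(v -> g) and O(~v -> g). Since v ∨ ~v is a tautology, O(g) follows.
Premise 10 is O(g -> c); since O(g), deontic closure gives O(c).
Premise 4 is O(~q -> ~c); contrapositively O(c -> q). Since O(c) holds, K gives O(q).
The contrapositive of premise 7 (O(d -> ~q)) is O(q -> ~d), and O(q) is already established, so O(~d).
With premise 6, O(~d -> k), the K-axiom yields O(k).
Premises 1, 2, 3, 5, 8 do not contribute to this derivation.
Thus O(k), which is F(~k): ~k is forbidden.

Forbidden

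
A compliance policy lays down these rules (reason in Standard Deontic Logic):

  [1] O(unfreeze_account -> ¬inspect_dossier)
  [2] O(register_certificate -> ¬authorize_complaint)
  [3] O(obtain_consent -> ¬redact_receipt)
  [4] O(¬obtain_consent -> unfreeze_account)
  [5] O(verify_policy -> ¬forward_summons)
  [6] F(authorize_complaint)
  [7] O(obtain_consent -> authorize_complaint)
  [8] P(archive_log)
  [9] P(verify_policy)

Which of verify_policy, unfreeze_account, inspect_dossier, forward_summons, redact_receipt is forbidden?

inspect_dossier

Premise 6 is F(authorize_complaint), i.e. O(¬authorize_complaint).
Premise 7 is O(obtain_consent -> authorize_complaint); contrapositively O(¬authorize_complaint -> ¬obtain_consent). Since O(¬authorize_complaint) holds, K gives O(¬obtain_consent).
With premise 4, O(¬obtain_consent -> unfreeze_account), the K-axiom yields O(unfreeze_account).
Applying K to premise 1 (O(unfreeze_account -> ¬inspect_dossier)) and O(unfreeze_account) yields O(¬inspect_dossier).
So O(¬inspect_dossier) holds, i.e. inspect_dossier is forbidden. None of the other listed options is forbidden under the premises.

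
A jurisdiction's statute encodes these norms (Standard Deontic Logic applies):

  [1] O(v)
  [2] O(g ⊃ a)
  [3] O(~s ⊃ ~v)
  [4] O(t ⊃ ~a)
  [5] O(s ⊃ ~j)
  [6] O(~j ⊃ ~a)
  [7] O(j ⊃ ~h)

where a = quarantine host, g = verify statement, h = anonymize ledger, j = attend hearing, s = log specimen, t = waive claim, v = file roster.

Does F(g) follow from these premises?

From premise 1 we have O(v).
Premise 3 is O(~s ⊃ ~v); contrapositively O(v ⊃ s). Since O(v) holds, K gives O(s).
Applying K to premise 5 (O(s ⊃ ~j)) and O(s) yields O(~j).
From O(~j) and premise 6, O(~j ⊃ ~a), we obtain O(~a).
Premise 2, O(g ⊃ a), contraposes to O(~a ⊃ ~g); with O(~a) we get O(~g).
Premises 4, 7 do not contribute to this derivation.
So O(~g) holds, i.e. F(g). The claim follows.

Yes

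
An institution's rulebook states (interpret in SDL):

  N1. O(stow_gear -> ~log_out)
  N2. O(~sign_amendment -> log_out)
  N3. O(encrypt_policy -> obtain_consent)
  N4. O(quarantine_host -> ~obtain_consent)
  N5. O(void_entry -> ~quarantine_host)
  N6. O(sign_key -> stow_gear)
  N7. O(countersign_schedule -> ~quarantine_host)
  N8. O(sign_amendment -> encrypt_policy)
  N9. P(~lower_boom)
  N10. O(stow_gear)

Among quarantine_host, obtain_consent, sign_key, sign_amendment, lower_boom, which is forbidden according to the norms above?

From premise 10 we have O(stow_gear).
From O(stow_gear) and premise 1, O(stow_gear -> ~log_out), we obtain O(~log_out).
The contrapositive of premise 2 (O(~sign_amendment -> log_out)) is O(~log_out -> sign_amendment), and O(~log_out) is already established, so O(sign_amendment).
With premise 8, O(sign_amendment -> encrypt_policy), the K-axiom yields O(encrypt_policy).
From O(encrypt_policy) and premise 3, O(encrypt_policy -> obtain_consent), we obtain O(obtain_consent).
Premise 4 is O(quarantine_host -> ~obtain_consent); contrapositively O(obtain_consent -> ~quarantine_host). Since O(obtain_consent) holds, K gives O(~quarantine_host).
So O(~quarantine_host) holds, i.e. quarantine_host is forbidden. None of the other listed options is forbidden under the premises.

quarantine_host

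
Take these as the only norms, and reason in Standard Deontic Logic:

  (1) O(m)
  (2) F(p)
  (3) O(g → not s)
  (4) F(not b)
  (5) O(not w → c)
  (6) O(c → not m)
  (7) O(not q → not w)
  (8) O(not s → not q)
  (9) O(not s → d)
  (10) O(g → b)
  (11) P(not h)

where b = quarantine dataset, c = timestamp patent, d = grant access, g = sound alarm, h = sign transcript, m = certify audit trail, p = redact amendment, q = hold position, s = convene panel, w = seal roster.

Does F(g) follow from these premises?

Premise 1 gives O(m).
The contrapositive of premise 6 (O(c → not m)) is O(m → not c), and O(m) is already established, so O(not c).
Premise 5, O(not w → c), contraposes to O(not c → w); with O(not c) we get O(w).
Premise 7 is O(not q → not w); contrapositively O(w → q). Since O(w) holds, K gives O(q).
The contrapositive of premise 8 (O(not s → not q)) is O(q → s), and O(q) is already established, so O(s).
Premise 3 is O(g → not s); contrapositively O(s → not g). Since O(s) holds, K gives O(not g).
Premises 2, 4, 9, 10, 11 do not contribute to this derivation.
So O(not g) holds, i.e. F(g). The claim follows.

Yes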